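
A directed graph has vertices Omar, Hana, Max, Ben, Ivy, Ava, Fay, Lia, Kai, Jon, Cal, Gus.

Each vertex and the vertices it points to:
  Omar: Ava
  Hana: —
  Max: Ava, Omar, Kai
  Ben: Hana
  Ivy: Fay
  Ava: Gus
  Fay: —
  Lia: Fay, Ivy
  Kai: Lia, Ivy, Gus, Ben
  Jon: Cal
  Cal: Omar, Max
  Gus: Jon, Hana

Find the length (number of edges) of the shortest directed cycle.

5

For each vertex v, BFS finds the shortest path from v back to v.
The shortest such closed walk is Kai → Gus → Jon → Cal → Max → Kai, length 5.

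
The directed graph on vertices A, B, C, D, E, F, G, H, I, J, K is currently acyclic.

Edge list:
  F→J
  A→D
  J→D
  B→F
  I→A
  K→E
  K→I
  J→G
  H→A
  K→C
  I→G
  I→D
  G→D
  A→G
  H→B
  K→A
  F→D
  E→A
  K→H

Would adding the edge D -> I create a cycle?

Yes

Adding D→I creates a cycle iff I can already reach D.
Path from I: I → D.
So I → … → D → I is a cycle.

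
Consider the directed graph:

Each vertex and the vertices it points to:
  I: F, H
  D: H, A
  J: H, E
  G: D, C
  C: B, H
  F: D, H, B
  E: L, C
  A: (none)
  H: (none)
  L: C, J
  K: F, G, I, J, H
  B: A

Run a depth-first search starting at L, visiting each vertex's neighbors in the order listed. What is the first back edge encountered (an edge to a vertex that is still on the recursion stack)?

DFS from L (visiting each vertex's neighbors in the order listed); mark gray on enter, black on exit:
L gray
  C gray
    B gray
      A gray
      A black
    B black
    H gray
    H black
  C black
  J gray
    J→H: H black — skip
    E gray
      E→L: L is gray → back edge
First back edge: E → L.

E->L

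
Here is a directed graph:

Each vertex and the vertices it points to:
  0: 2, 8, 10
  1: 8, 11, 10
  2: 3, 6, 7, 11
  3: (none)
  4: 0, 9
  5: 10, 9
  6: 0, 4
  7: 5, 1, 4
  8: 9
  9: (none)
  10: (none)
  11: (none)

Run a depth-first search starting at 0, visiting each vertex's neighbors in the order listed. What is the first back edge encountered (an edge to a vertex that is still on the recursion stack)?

6→0

DFS from 0 (visiting each vertex's neighbors in the order listed); mark gray on enter, black on exit:
0 gray
  2 gray
    3 gray
    3 black
    6 gray
      6→0: 0 is gray → back edge
First back edge: 6 → 0.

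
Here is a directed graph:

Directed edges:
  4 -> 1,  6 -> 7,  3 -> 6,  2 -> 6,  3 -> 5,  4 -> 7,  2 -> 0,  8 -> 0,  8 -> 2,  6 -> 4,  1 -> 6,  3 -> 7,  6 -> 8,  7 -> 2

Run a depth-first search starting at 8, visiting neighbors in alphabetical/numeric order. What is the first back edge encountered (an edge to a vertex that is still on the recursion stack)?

1→6

DFS from 8 (visiting neighbors in alphabetical/numeric order); mark gray on enter, black on exit:
8 gray
  0 gray
  0 black
  2 gray
    2→0: 0 black — skip
    6 gray
      4 gray
        1 gray
          1→6: 6 is gray → back edge
First back edge: 1 → 6.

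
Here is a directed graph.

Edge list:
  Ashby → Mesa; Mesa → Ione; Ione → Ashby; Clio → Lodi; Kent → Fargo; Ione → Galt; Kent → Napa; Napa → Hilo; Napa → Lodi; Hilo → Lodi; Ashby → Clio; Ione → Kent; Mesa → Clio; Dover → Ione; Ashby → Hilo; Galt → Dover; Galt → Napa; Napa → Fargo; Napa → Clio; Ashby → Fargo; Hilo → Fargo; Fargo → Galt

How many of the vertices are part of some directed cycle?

A vertex is on a directed cycle iff it belongs to a strongly connected component of size ≥ 2 (or has a self-loop).
The vertices on cycles are {Galt, Hilo, Ione, Kent, Mesa, Napa, Ashby, Dover, Fargo} — 9 in total.

9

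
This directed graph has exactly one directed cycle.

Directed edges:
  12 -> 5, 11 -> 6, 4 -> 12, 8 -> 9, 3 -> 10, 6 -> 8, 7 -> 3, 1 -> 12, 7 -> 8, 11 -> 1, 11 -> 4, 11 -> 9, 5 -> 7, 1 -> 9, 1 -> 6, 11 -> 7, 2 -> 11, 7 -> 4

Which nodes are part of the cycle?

4, 5, 7, 12

DFS with gray/black marking from 7:
7 gray
  4 gray
    12 gray
      5 gray
        5→7: 7 is gray → back edge
Back edge closes the cycle 7 → 4 → 12 → 5 → 7; its vertices are {4, 5, 7, 12}.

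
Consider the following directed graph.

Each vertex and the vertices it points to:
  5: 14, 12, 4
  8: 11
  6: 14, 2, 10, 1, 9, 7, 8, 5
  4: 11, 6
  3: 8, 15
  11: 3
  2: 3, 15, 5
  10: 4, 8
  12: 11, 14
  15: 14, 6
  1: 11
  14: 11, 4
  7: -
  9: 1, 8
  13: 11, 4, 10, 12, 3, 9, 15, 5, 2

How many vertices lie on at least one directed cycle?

A vertex is on a directed cycle iff it belongs to a strongly connected component of size ≥ 2 (or has a self-loop).
The vertices on cycles are {1, 2, 3, 4, 5, 6, 8, 9, 10, 11, 12, 14, 15} — 13 in total.

13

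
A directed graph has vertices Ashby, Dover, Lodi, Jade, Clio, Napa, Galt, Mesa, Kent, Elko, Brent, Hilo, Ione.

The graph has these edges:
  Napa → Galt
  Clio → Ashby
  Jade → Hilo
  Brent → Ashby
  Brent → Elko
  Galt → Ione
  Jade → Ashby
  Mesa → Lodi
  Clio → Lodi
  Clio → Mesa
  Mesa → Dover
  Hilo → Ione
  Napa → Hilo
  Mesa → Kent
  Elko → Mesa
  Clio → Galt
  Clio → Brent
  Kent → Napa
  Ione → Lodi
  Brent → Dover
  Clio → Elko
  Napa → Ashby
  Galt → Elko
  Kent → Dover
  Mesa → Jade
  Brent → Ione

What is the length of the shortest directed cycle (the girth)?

For each vertex v, BFS finds the shortest path from v back to v.
The shortest such closed walk is Mesa → Kent → Napa → Galt → Elko → Mesa, length 5.

5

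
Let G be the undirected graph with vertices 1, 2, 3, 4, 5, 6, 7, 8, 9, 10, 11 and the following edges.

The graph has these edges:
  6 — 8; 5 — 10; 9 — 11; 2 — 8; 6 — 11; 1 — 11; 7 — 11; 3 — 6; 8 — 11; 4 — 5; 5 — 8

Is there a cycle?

Yes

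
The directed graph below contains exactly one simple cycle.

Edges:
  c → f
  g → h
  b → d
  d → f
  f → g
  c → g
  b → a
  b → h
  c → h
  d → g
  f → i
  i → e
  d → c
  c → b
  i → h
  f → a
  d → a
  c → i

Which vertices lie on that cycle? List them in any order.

DFS with gray/black marking from d:
d gray
  a gray
  a black
  c gray
    i gray
      e gray
      e black
      h gray
      h black
    i black
    f gray
      f→a: a black — skip
      g gray
        g→h: h black — skip
      g black
      f→i: i black — skip
    f black
    b gray
      b→d: d is gray → back edge
Back edge closes the cycle d → c → b → d; its vertices are {b, c, d}.

b, c, d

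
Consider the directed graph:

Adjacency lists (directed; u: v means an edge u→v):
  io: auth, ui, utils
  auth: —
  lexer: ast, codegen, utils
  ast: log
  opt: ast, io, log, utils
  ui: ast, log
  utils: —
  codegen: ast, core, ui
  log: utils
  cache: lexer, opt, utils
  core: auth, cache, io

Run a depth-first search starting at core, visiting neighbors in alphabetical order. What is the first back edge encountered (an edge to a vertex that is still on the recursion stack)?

DFS from core (visiting neighbors in alphabetical order); mark gray on enter, black on exit:
core gray
  auth gray
  auth black
  cache gray
    lexer gray
      ast gray
        log gray
          utils gray
          utils black
        log black
      ast black
      codegen gray
        codegen→ast: ast black — skip
        codegen→core: core is gray → back edge
First back edge: codegen → core.

codegen→core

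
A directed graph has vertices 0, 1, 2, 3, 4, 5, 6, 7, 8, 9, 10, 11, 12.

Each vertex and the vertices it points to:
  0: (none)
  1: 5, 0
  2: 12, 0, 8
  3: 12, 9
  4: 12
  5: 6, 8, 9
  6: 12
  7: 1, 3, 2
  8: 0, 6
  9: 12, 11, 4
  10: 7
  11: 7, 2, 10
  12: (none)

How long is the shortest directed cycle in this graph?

4

For each vertex v, BFS finds the shortest path from v back to v.
The shortest such closed walk is 9 → 11 → 7 → 3 → 9, length 4.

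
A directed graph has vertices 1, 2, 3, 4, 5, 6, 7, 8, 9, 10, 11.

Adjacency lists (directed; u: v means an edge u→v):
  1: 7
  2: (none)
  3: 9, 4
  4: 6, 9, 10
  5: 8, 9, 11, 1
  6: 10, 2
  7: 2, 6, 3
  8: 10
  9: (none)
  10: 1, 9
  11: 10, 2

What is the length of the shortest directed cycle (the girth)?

For each vertex v, BFS finds the shortest path from v back to v.
The shortest such closed walk is 1 → 7 → 6 → 10 → 1, length 4.

4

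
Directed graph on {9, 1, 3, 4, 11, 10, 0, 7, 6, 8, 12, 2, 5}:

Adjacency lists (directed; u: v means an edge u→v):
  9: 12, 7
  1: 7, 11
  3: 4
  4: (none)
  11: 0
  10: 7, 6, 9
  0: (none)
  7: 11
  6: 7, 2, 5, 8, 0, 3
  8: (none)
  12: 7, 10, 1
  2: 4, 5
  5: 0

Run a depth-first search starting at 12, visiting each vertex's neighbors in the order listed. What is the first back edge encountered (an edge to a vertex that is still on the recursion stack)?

DFS from 12 (visiting each vertex's neighbors in the order listed); mark gray on enter, black on exit:
12 gray
  7 gray
    11 gray
      0 gray
      0 black
    11 black
  7 black
  10 gray
    10→7: 7 black — skip
    6 gray
      6→7: 7 black — skip
      2 gray
        4 gray
        4 black
        5 gray
          5→0: 0 black — skip
        5 black
      2 black
      6→5: 5 black — skip
      8 gray
      8 black
      6→0: 0 black — skip
      3 gray
        3→4: 4 black — skip
      3 black
    6 black
    9 gray
      9→12: 12 is gray → back edge
First back edge: 9 → 12.

9→12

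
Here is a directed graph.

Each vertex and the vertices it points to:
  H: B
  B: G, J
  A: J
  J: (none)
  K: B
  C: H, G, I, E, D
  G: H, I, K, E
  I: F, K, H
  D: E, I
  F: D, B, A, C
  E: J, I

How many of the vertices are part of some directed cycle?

9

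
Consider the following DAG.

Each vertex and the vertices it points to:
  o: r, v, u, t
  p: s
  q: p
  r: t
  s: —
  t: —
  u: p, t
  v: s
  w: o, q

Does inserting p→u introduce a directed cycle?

Adding p→u creates a cycle iff u can already reach p.
Path from u: u → p.
So u → … → p → u is a cycle.

Yes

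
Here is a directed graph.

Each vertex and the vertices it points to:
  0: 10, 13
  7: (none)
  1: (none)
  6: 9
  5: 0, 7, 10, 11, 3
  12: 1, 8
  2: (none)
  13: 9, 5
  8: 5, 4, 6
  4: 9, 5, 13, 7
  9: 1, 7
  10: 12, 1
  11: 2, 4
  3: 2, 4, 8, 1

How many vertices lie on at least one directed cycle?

9

A vertex is on a directed cycle iff it belongs to a strongly connected component of size ≥ 2 (or has a self-loop).
The vertices on cycles are {0, 3, 4, 5, 8, 10, 11, 12, 13} — 9 in total.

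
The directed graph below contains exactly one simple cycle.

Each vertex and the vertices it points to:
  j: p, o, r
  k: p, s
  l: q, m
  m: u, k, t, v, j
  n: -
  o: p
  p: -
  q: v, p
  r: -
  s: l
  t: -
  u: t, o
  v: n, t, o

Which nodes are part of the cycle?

k, l, m, s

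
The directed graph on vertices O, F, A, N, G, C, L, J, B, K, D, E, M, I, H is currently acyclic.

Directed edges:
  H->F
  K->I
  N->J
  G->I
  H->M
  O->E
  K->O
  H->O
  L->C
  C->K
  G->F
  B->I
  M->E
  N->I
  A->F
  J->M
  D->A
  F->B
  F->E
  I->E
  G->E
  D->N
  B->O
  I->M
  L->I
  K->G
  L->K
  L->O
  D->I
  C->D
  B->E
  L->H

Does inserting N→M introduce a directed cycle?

No

Adding N→M creates a cycle iff M can already reach N.
Explore from M: no path reaches N. The graph stays acyclic.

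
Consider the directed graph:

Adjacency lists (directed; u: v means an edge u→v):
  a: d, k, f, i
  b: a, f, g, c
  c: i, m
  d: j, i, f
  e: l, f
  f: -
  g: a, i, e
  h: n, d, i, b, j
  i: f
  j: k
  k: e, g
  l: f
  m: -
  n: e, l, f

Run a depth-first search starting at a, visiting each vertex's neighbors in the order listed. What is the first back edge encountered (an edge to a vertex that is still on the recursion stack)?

g->a

DFS from a (visiting each vertex's neighbors in the order listed); mark gray on enter, black on exit:
a gray
  d gray
    j gray
      k gray
        e gray
          l gray
            f gray
            f black
          l black
          e→f: f black — skip
        e black
        g gray
          g→a: a is gray → back edge
First back edge: g → a.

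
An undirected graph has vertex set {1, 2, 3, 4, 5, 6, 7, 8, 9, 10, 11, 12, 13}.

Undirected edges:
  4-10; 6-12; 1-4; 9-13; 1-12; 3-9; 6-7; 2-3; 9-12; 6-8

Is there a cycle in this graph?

No

DFS, tracking each vertex's parent; an edge to a visited non-parent vertex closes a cycle.
Start from 7:
visit 7 (parent –)
  visit 6 (parent 7)
    visit 12 (parent 6)
      visit 1 (parent 12)
        1–12: parent, skip
        visit 4 (parent 1)
          4–1: parent, skip
          visit 10 (parent 4)
            10–4: parent, skip
      12–6: parent, skip
      visit 9 (parent 12)
        visit 13 (parent 9)
          13–9: parent, skip
        9–12: parent, skip
        visit 3 (parent 9)
          3–9: parent, skip
          visit 2 (parent 3)
            2–3: parent, skip
    6–7: parent, skip
    visit 8 (parent 6)
      8–6: parent, skip
visit 5 (parent –)
visit 11 (parent –)
No non-parent visited neighbor found — the graph is a forest.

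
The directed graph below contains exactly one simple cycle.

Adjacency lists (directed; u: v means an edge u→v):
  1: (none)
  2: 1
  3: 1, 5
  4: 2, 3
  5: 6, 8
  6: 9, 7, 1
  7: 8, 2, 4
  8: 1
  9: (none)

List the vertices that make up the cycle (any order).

3, 4, 5, 6, 7

DFS with gray/black marking from 4:
4 gray
  2 gray
    1 gray
    1 black
  2 black
  3 gray
    3→1: 1 black — skip
    5 gray
      6 gray
        9 gray
        9 black
        7 gray
          8 gray
            8→1: 1 black — skip
          8 black
          7→2: 2 black — skip
          7→4: 4 is gray → back edge
Back edge closes the cycle 4 → 3 → 5 → 6 → 7 → 4; its vertices are {3, 4, 5, 6, 7}.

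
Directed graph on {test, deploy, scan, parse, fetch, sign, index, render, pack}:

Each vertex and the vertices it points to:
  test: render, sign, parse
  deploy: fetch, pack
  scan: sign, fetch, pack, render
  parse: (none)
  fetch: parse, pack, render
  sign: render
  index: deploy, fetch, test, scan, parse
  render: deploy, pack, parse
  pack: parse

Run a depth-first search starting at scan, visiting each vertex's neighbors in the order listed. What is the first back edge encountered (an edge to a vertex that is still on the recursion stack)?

fetch->render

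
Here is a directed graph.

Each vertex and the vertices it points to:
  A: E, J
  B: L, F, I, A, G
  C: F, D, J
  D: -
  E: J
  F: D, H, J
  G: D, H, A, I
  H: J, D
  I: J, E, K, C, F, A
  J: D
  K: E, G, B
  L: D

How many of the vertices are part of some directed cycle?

A vertex is on a directed cycle iff it belongs to a strongly connected component of size ≥ 2 (or has a self-loop).
The vertices on cycles are {B, G, I, K} — 4 in total.

4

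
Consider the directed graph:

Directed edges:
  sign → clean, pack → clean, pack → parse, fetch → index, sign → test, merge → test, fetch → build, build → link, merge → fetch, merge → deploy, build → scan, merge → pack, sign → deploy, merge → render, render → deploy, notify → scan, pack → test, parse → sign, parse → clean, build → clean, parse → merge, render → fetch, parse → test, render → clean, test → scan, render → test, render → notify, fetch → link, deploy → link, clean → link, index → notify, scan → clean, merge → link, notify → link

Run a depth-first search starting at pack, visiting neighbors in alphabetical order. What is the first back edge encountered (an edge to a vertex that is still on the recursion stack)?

merge→pack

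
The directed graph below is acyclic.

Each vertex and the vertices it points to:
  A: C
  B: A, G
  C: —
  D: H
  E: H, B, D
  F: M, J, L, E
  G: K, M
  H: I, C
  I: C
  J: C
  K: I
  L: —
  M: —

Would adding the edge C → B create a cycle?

Yes

Adding C→B creates a cycle iff B can already reach C.
Path from B: B → A → C.
So B → … → C → B is a cycle.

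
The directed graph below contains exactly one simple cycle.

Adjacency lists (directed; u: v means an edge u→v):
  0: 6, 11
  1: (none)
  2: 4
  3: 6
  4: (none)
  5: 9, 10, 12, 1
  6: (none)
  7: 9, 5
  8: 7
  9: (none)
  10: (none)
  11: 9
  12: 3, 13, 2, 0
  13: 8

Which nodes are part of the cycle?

5, 7, 8, 12, 13

DFS with gray/black marking from 5:
5 gray
  9 gray
  9 black
  10 gray
  10 black
  12 gray
    3 gray
      6 gray
      6 black
    3 black
    13 gray
      8 gray
        7 gray
          7→9: 9 black — skip
          7→5: 5 is gray → back edge
Back edge closes the cycle 5 → 12 → 13 → 8 → 7 → 5; its vertices are {5, 7, 8, 12, 13}.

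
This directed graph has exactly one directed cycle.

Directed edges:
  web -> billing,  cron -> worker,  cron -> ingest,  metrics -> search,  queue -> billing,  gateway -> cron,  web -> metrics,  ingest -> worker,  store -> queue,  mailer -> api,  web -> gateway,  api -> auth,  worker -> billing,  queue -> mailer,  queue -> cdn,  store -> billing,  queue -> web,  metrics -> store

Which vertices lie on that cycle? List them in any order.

DFS with gray/black marking from queue:
queue gray
  mailer gray
    api gray
      auth gray
      auth black
    api black
  mailer black
  web gray
    gateway gray
      cron gray
        worker gray
          billing gray
          billing black
        worker black
        ingest gray
          ingest→worker: worker black — skip
        ingest black
      cron black
    gateway black
    metrics gray
      store gray
        store→queue: queue is gray → back edge
Back edge closes the cycle queue → web → metrics → store → queue; its vertices are {web, queue, store, metrics}.

web, queue, store, metrics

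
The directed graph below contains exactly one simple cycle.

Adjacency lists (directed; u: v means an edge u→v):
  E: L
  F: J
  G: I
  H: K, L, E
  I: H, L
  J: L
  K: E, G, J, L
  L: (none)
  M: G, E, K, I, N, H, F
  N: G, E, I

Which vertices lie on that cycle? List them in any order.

G, H, I, K

DFS with gray/black marking from G:
G gray
  I gray
    H gray
      K gray
        E gray
          L gray
          L black
        E black
        K→G: G is gray → back edge
Back edge closes the cycle G → I → H → K → G; its vertices are {G, H, I, K}.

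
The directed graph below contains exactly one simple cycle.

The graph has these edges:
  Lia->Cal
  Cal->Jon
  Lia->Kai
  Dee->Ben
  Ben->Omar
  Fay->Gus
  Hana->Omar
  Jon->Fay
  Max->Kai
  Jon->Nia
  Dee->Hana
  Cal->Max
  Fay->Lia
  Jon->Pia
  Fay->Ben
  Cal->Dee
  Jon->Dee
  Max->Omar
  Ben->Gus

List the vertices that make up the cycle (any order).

Cal, Fay, Jon, Lia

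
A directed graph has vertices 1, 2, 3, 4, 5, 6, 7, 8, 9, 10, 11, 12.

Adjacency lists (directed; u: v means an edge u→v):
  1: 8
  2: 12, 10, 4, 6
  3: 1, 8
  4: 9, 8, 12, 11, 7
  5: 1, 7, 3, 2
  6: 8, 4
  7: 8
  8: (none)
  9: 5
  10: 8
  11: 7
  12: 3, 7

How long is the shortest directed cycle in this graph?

For each vertex v, BFS finds the shortest path from v back to v.
The shortest such closed walk is 2 → 4 → 9 → 5 → 2, length 4.

4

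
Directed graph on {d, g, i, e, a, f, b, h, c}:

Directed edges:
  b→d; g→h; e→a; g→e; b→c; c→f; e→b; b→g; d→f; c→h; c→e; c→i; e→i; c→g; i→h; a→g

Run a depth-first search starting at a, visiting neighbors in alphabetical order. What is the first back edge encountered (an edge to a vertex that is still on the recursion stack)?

e->a

DFS from a (visiting neighbors in alphabetical order); mark gray on enter, black on exit:
a gray
  g gray
    e gray
      e→a: a is gray → back edge
First back edge: e → a.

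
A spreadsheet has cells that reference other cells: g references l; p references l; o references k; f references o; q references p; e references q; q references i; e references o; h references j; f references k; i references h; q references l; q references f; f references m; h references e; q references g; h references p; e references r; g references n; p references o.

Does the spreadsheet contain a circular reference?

Yes

DFS with white/gray/black marking, starting from n:
n gray
n black
e gray
  q gray
    i gray
      h gray
        p gray
          o gray
            k gray
            k black
          o black
          l gray
          l black
        p black
        j gray
        j black
        h→e: e is gray → back edge
Back edge found, so a cycle exists: e → q → i → h → e.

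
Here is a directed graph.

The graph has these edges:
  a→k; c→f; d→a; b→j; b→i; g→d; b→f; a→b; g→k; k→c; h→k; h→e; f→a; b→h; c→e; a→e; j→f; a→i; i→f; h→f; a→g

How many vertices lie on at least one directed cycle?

10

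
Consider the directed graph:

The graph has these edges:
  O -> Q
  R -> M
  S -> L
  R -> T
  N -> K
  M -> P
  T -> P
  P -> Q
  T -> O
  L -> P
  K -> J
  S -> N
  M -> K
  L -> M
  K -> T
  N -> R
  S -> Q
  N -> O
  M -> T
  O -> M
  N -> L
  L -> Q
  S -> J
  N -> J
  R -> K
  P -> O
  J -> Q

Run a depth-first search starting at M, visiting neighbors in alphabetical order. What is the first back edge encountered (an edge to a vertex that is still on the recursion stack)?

O->M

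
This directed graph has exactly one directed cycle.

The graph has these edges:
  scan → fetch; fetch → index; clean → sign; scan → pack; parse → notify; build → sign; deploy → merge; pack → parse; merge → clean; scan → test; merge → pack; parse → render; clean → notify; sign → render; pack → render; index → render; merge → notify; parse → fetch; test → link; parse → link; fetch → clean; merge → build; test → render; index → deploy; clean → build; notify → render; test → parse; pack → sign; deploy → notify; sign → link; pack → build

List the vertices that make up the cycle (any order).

pack, fetch, index, merge, parse, deploy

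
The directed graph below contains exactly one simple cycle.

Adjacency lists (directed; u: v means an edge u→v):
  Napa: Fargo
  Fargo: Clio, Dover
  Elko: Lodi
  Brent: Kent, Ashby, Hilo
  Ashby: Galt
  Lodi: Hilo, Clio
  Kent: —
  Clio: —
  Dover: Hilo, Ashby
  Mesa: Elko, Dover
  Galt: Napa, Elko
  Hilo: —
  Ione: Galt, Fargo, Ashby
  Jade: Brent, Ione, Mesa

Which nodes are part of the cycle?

Galt, Napa, Ashby, Dover, Fargo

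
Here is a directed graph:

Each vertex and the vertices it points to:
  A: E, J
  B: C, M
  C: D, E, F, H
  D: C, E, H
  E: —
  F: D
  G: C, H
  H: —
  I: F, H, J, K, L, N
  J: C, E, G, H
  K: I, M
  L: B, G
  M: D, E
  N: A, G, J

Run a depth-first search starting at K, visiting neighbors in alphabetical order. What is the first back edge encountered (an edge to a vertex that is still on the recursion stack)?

DFS from K (visiting neighbors in alphabetical order); mark gray on enter, black on exit:
K gray
  I gray
    F gray
      D gray
        C gray
          C→D: D is gray → back edge
First back edge: C → D.

C→D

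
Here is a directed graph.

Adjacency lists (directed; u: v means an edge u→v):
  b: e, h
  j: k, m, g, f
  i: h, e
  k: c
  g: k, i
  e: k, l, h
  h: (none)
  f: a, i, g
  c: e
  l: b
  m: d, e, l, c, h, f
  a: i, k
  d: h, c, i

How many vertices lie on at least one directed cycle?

A vertex is on a directed cycle iff it belongs to a strongly connected component of size ≥ 2 (or has a self-loop).
The vertices on cycles are {b, c, e, k, l} — 5 in total.

5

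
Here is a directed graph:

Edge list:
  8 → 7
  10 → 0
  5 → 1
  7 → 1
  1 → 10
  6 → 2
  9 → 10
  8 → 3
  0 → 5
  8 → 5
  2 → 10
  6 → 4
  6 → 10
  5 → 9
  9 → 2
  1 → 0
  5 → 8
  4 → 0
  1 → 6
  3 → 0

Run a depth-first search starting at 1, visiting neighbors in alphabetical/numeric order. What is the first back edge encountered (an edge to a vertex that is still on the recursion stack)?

DFS from 1 (visiting neighbors in alphabetical/numeric order); mark gray on enter, black on exit:
1 gray
  0 gray
    5 gray
      5→1: 1 is gray → back edge
First back edge: 5 → 1.

5→1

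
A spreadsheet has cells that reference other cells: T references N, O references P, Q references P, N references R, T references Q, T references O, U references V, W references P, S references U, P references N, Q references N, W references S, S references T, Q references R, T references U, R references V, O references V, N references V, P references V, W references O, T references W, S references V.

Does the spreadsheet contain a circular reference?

DFS with white/gray/black marking, starting from U:
U gray
  V gray
  V black
U black
N gray
  N→V: V black — skip
  R gray
    R→V: V black — skip
  R black
N black
O gray
  O→V: V black — skip
  P gray
    P→V: V black — skip
    P→N: N black — skip
  P black
O black
Q gray
  Q→P: P black — skip
  Q→R: R black — skip
  Q→N: N black — skip
Q black
S gray
  S→U: U black — skip
  T gray
    W gray
      W→S: S is gray → back edge
Back edge found, so a cycle exists: S → T → W → S.

Yes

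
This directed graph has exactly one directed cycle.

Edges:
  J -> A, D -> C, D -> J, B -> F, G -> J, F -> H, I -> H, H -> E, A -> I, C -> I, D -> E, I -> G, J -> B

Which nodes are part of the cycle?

A, G, I, J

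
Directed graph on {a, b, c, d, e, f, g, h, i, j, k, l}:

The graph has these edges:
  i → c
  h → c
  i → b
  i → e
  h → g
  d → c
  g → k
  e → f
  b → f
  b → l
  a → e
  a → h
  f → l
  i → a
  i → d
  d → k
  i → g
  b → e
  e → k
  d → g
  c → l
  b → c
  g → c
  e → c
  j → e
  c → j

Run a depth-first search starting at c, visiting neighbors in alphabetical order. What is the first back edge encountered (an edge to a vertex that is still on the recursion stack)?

DFS from c (visiting neighbors in alphabetical order); mark gray on enter, black on exit:
c gray
  j gray
    e gray
      e→c: c is gray → back edge
First back edge: e → c.

e→c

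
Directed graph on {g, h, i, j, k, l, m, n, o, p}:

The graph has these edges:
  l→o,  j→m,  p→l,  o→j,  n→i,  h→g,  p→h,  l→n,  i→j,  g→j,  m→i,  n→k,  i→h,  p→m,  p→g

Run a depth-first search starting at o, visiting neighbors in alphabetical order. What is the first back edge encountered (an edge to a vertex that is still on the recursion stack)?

DFS from o (visiting neighbors in alphabetical order); mark gray on enter, black on exit:
o gray
  j gray
    m gray
      i gray
        h gray
          g gray
            g→j: j is gray → back edge
First back edge: g → j.

g→j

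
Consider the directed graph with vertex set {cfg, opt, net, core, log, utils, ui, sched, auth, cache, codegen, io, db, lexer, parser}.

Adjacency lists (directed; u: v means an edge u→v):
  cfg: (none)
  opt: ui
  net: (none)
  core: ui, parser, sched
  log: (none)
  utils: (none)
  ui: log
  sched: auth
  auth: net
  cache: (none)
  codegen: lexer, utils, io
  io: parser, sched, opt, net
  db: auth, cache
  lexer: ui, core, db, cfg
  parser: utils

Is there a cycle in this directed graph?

No

DFS with white/gray/black marking, starting from cache:
cache gray
cache black
cfg gray
cfg black
opt gray
  ui gray
    log gray
    log black
  ui black
opt black
net gray
net black
core gray
  core→ui: ui black — skip
  parser gray
    utils gray
    utils black
  parser black
  sched gray
    auth gray
      auth→net: net black — skip
    auth black
  sched black
core black
codegen gray
  lexer gray
    lexer→ui: ui black — skip
    lexer→core: core black — skip
    db gray
      db→auth: auth black — skip
      db→cache: cache black — skip
    db black
    lexer→cfg: cfg black — skip
  lexer black
  codegen→utils: utils black — skip
  io gray
    io→parser: parser black — skip
    io→sched: sched black — skip
    io→opt: opt black — skip
    io→net: net black — skip
  io black
codegen black
Every edge goes to a white or black vertex — no back edge, so the graph is acyclic.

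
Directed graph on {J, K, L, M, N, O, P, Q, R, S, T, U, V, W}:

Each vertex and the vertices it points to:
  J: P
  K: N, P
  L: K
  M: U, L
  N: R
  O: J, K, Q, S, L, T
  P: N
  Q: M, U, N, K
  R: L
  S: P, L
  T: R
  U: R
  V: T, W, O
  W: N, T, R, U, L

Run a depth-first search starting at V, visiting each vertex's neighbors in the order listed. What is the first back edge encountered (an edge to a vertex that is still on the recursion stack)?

N→R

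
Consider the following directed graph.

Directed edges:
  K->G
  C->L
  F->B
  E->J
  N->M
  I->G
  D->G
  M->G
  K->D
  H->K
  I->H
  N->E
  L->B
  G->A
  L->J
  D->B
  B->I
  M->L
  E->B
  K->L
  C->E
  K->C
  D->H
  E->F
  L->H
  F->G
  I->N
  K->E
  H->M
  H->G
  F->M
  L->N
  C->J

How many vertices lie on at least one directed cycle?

A vertex is on a directed cycle iff it belongs to a strongly connected component of size ≥ 2 (or has a self-loop).
The vertices on cycles are {B, C, D, E, F, H, I, K, L, M, N} — 11 in total.

11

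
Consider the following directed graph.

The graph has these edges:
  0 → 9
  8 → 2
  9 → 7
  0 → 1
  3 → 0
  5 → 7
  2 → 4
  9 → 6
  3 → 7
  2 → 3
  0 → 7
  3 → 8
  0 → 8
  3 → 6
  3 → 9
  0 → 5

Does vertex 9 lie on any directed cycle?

9 lies on a cycle iff there is a path from 9 back to itself.
Exploring from 9, it never reaches itself; equivalently, its strongly connected component is a singleton.

No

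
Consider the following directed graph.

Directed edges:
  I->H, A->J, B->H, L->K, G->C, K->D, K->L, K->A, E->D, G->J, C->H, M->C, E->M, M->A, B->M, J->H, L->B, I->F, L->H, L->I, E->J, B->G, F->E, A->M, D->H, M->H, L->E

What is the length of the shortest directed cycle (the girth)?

For each vertex v, BFS finds the shortest path from v back to v.
The shortest such closed walk is L → K → L, length 2.

2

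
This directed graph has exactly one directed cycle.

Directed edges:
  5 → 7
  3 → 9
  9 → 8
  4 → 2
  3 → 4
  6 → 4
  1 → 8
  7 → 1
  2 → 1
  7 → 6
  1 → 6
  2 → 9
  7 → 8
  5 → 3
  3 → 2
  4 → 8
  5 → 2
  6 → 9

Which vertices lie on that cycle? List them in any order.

1, 2, 4, 6

DFS with gray/black marking from 6:
6 gray
  9 gray
    8 gray
    8 black
  9 black
  4 gray
    4→8: 8 black — skip
    2 gray
      1 gray
        1→8: 8 black — skip
        1→6: 6 is gray → back edge
Back edge closes the cycle 6 → 4 → 2 → 1 → 6; its vertices are {1, 2, 4, 6}.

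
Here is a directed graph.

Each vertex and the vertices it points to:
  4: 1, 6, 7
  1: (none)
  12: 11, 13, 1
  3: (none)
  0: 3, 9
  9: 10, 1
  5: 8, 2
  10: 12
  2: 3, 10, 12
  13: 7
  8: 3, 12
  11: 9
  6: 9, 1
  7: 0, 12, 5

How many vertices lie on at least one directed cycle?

10

A vertex is on a directed cycle iff it belongs to a strongly connected component of size ≥ 2 (or has a self-loop).
The vertices on cycles are {0, 2, 5, 7, 8, 9, 10, 11, 12, 13} — 10 in total.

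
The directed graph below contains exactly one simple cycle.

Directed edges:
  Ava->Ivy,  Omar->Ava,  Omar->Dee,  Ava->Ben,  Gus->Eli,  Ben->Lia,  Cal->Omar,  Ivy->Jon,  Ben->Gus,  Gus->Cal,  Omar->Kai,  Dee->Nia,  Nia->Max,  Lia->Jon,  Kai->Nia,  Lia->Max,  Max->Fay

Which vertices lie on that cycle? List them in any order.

DFS with gray/black marking from Omar:
Omar gray
  Ava gray
    Ben gray
      Lia gray
        Jon gray
        Jon black
        Max gray
          Fay gray
          Fay black
        Max black
      Lia black
      Gus gray
        Eli gray
        Eli black
        Cal gray
          Cal→Omar: Omar is gray → back edge
Back edge closes the cycle Omar → Ava → Ben → Gus → Cal → Omar; its vertices are {Ava, Ben, Cal, Gus, Omar}.

Ava, Ben, Cal, Gus, Omar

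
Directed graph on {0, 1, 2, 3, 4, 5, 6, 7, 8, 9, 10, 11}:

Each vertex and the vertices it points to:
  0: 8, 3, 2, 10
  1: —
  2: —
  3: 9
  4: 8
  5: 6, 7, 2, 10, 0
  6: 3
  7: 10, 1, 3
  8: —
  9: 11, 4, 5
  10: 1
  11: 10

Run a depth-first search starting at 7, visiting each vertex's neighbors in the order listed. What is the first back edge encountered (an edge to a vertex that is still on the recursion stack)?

6→3

DFS from 7 (visiting each vertex's neighbors in the order listed); mark gray on enter, black on exit:
7 gray
  10 gray
    1 gray
    1 black
  10 black
  7→1: 1 black — skip
  3 gray
    9 gray
      11 gray
        11→10: 10 black — skip
      11 black
      4 gray
        8 gray
        8 black
      4 black
      5 gray
        6 gray
          6→3: 3 is gray → back edge
First back edge: 6 → 3.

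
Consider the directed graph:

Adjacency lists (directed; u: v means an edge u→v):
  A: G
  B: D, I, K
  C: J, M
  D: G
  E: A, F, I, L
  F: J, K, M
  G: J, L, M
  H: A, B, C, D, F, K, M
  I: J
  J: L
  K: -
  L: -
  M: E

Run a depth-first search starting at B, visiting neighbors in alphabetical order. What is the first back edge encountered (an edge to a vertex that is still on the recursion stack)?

DFS from B (visiting neighbors in alphabetical order); mark gray on enter, black on exit:
B gray
  D gray
    G gray
      J gray
        L gray
        L black
      J black
      G→L: L black — skip
      M gray
        E gray
          A gray
            A→G: G is gray → back edge
First back edge: A → G.

A->G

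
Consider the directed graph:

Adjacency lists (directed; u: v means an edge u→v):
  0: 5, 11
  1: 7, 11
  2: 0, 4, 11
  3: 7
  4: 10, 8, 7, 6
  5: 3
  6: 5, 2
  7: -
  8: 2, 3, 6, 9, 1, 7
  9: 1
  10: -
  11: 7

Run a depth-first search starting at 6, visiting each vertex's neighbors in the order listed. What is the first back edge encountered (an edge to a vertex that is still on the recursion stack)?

DFS from 6 (visiting each vertex's neighbors in the order listed); mark gray on enter, black on exit:
6 gray
  5 gray
    3 gray
      7 gray
      7 black
    3 black
  5 black
  2 gray
    0 gray
      0→5: 5 black — skip
      11 gray
        11→7: 7 black — skip
      11 black
    0 black
    4 gray
      10 gray
      10 black
      8 gray
        8→2: 2 is gray → back edge
First back edge: 8 → 2.

8→2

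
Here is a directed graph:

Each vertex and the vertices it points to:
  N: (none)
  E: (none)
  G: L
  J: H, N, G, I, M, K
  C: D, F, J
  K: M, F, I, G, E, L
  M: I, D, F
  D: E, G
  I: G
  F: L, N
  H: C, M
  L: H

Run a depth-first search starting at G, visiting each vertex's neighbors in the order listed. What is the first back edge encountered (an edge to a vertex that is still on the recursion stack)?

DFS from G (visiting each vertex's neighbors in the order listed); mark gray on enter, black on exit:
G gray
  L gray
    H gray
      C gray
        D gray
          E gray
          E black
          D→G: G is gray → back edge
First back edge: D → G.

D→G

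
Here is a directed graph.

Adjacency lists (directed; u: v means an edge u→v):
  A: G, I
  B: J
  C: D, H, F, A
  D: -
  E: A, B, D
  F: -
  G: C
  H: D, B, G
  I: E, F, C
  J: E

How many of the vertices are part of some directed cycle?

A vertex is on a directed cycle iff it belongs to a strongly connected component of size ≥ 2 (or has a self-loop).
The vertices on cycles are {A, B, C, E, G, H, I, J} — 8 in total.

8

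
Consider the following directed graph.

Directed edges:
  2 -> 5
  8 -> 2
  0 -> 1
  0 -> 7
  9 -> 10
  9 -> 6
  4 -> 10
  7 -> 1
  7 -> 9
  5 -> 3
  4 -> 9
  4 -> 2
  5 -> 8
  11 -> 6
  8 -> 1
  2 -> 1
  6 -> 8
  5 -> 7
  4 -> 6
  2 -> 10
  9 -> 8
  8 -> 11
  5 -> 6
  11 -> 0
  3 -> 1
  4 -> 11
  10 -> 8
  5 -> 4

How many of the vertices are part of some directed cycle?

10

A vertex is on a directed cycle iff it belongs to a strongly connected component of size ≥ 2 (or has a self-loop).
The vertices on cycles are {0, 2, 4, 5, 6, 7, 8, 9, 10, 11} — 10 in total.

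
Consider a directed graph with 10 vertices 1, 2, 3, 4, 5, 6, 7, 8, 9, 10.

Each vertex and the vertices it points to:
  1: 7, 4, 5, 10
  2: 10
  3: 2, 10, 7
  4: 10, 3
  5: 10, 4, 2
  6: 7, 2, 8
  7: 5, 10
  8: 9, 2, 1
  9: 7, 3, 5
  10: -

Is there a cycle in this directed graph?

DFS with white/gray/black marking, starting from 6:
6 gray
  7 gray
    5 gray
      10 gray
      10 black
      4 gray
        4→10: 10 black — skip
        3 gray
          2 gray
            2→10: 10 black — skip
          2 black
          3→10: 10 black — skip
          3→7: 7 is gray → back edge
Back edge found, so a cycle exists: 7 → 5 → 4 → 3 → 7.

Yes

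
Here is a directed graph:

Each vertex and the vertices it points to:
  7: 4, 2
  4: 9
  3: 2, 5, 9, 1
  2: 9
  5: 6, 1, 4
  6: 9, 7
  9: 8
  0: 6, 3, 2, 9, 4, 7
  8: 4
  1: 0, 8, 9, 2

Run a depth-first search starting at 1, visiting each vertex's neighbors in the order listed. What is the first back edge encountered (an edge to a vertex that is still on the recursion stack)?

4->9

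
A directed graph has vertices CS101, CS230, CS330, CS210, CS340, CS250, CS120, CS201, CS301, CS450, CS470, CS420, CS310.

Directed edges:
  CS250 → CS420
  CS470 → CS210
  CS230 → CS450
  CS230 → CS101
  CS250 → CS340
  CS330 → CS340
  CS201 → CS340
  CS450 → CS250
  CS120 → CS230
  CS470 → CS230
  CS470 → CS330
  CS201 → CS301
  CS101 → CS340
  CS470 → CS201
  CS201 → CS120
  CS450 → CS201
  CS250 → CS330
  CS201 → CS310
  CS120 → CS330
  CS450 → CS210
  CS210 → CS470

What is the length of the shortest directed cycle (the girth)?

2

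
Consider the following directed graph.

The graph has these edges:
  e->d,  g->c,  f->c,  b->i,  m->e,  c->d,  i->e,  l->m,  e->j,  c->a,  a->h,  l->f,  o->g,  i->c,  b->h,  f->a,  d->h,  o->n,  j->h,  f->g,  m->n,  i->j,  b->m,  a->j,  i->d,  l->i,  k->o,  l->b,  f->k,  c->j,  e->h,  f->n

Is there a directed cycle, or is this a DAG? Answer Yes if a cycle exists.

No

DFS with white/gray/black marking, starting from g:
g gray
  c gray
    d gray
      h gray
      h black
    d black
    j gray
      j→h: h black — skip
    j black
    a gray
      a→j: j black — skip
      a→h: h black — skip
    a black
  c black
g black
b gray
  i gray
    i→d: d black — skip
    i→j: j black — skip
    e gray
      e→j: j black — skip
      e→d: d black — skip
      e→h: h black — skip
    e black
    i→c: c black — skip
  i black
  b→h: h black — skip
  m gray
    m→e: e black — skip
    n gray
    n black
  m black
b black
f gray
  f→n: n black — skip
  f→g: g black — skip
  f→c: c black — skip
  k gray
    o gray
      o→n: n black — skip
      o→g: g black — skip
    o black
  k black
  f→a: a black — skip
f black
l gray
  l→f: f black — skip
  l→m: m black — skip
  l→i: i black — skip
  l→b: b black — skip
l black
Every edge goes to a white or black vertex — no back edge, so the graph is acyclic.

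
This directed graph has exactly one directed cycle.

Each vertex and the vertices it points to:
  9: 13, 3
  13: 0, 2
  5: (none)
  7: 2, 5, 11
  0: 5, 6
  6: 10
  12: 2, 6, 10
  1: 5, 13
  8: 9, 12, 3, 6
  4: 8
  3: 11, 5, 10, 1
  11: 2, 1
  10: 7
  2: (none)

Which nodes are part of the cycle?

DFS with gray/black marking from 13:
13 gray
  0 gray
    5 gray
    5 black
    6 gray
      10 gray
        7 gray
          2 gray
          2 black
          7→5: 5 black — skip
          11 gray
            11→2: 2 black — skip
            1 gray
              1→5: 5 black — skip
              1→13: 13 is gray → back edge
Back edge closes the cycle 13 → 0 → 6 → 10 → 7 → 11 → 1 → 13; its vertices are {0, 1, 6, 7, 10, 11, 13}.

0, 1, 6, 7, 10, 11, 13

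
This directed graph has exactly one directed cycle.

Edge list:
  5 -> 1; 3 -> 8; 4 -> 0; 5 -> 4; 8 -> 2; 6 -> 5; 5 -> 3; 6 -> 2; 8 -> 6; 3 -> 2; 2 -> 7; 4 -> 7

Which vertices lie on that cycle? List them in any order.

DFS with gray/black marking from 5:
5 gray
  3 gray
    8 gray
      2 gray
        7 gray
        7 black
      2 black
      6 gray
        6→5: 5 is gray → back edge
Back edge closes the cycle 5 → 3 → 8 → 6 → 5; its vertices are {3, 5, 6, 8}.

3, 5, 6, 8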